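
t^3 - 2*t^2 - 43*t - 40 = (t - 8)*(t + 1)*(t + 5)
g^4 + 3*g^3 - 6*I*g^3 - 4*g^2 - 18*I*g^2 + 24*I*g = g*(g - 1)*(g + 4)*(g - 6*I)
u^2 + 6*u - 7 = (u - 1)*(u + 7)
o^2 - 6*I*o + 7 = (o - 7*I)*(o + I)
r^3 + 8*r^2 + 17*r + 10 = (r + 1)*(r + 2)*(r + 5)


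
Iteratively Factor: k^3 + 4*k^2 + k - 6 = (k + 3)*(k^2 + k - 2) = (k + 2)*(k + 3)*(k - 1)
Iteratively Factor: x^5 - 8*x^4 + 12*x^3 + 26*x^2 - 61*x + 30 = (x - 1)*(x^4 - 7*x^3 + 5*x^2 + 31*x - 30) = (x - 1)^2*(x^3 - 6*x^2 - x + 30) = (x - 1)^2*(x + 2)*(x^2 - 8*x + 15) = (x - 3)*(x - 1)^2*(x + 2)*(x - 5)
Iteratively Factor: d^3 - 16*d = (d + 4)*(d^2 - 4*d) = (d - 4)*(d + 4)*(d)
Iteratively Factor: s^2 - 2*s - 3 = (s - 3)*(s + 1)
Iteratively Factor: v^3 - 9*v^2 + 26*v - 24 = (v - 4)*(v^2 - 5*v + 6) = (v - 4)*(v - 3)*(v - 2)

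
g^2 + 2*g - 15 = (g - 3)*(g + 5)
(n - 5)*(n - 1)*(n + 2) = n^3 - 4*n^2 - 7*n + 10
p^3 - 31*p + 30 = (p - 5)*(p - 1)*(p + 6)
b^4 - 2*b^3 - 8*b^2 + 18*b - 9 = (b - 3)*(b - 1)^2*(b + 3)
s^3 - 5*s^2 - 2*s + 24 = (s - 4)*(s - 3)*(s + 2)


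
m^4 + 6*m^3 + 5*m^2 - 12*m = m*(m - 1)*(m + 3)*(m + 4)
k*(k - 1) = k^2 - k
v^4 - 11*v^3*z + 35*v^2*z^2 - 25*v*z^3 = v*(v - 5*z)^2*(v - z)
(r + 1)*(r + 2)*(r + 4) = r^3 + 7*r^2 + 14*r + 8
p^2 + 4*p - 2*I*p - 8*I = (p + 4)*(p - 2*I)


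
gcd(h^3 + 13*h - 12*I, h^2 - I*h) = h - I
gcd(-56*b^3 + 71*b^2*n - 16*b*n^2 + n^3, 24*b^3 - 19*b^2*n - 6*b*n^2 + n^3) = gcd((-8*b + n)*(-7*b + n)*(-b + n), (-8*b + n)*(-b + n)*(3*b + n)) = 8*b^2 - 9*b*n + n^2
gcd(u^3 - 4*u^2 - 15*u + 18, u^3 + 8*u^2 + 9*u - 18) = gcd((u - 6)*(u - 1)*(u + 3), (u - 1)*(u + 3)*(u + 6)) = u^2 + 2*u - 3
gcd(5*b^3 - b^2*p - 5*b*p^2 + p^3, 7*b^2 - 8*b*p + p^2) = -b + p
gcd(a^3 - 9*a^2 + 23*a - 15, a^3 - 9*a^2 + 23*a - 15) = a^3 - 9*a^2 + 23*a - 15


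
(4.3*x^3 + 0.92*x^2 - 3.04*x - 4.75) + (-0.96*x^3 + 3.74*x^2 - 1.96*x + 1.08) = 3.34*x^3 + 4.66*x^2 - 5.0*x - 3.67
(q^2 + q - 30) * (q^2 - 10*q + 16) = q^4 - 9*q^3 - 24*q^2 + 316*q - 480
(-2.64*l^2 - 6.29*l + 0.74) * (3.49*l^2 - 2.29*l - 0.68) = -9.2136*l^4 - 15.9065*l^3 + 18.7819*l^2 + 2.5826*l - 0.5032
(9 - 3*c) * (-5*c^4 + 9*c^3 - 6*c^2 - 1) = 15*c^5 - 72*c^4 + 99*c^3 - 54*c^2 + 3*c - 9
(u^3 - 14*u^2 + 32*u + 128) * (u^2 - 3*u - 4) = u^5 - 17*u^4 + 70*u^3 + 88*u^2 - 512*u - 512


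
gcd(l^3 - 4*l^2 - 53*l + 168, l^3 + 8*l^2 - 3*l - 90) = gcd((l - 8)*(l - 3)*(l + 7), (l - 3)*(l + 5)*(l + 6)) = l - 3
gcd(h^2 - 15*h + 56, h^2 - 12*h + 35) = h - 7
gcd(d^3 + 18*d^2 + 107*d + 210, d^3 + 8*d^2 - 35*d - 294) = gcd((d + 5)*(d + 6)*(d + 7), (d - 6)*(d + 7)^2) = d + 7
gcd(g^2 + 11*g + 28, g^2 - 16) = g + 4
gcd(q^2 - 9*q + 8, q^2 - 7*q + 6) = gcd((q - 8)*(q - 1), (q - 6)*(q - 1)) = q - 1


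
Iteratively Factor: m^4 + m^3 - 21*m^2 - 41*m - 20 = (m + 1)*(m^3 - 21*m - 20) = (m + 1)^2*(m^2 - m - 20) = (m - 5)*(m + 1)^2*(m + 4)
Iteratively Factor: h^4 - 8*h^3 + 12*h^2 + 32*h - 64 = (h + 2)*(h^3 - 10*h^2 + 32*h - 32) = (h - 2)*(h + 2)*(h^2 - 8*h + 16) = (h - 4)*(h - 2)*(h + 2)*(h - 4)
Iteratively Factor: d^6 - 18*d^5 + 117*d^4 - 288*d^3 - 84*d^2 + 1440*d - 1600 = (d - 5)*(d^5 - 13*d^4 + 52*d^3 - 28*d^2 - 224*d + 320) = (d - 5)*(d + 2)*(d^4 - 15*d^3 + 82*d^2 - 192*d + 160) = (d - 5)^2*(d + 2)*(d^3 - 10*d^2 + 32*d - 32) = (d - 5)^2*(d - 4)*(d + 2)*(d^2 - 6*d + 8) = (d - 5)^2*(d - 4)*(d - 2)*(d + 2)*(d - 4)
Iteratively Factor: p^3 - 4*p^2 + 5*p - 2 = (p - 1)*(p^2 - 3*p + 2) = (p - 1)^2*(p - 2)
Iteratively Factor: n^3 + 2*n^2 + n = (n + 1)*(n^2 + n) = n*(n + 1)*(n + 1)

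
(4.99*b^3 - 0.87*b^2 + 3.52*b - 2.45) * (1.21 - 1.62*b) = -8.0838*b^4 + 7.4473*b^3 - 6.7551*b^2 + 8.2282*b - 2.9645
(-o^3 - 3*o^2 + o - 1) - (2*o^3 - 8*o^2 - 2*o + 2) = -3*o^3 + 5*o^2 + 3*o - 3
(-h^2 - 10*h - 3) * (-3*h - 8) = 3*h^3 + 38*h^2 + 89*h + 24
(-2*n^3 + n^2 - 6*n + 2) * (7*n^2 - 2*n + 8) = -14*n^5 + 11*n^4 - 60*n^3 + 34*n^2 - 52*n + 16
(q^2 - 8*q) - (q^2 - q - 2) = 2 - 7*q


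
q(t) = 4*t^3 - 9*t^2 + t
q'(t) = 12*t^2 - 18*t + 1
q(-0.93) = -11.93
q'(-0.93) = 28.12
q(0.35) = -0.58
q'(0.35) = -3.83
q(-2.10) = -78.83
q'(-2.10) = 91.72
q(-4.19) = -456.44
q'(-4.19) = 287.09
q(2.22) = 1.63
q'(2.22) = 20.18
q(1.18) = -4.78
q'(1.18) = -3.53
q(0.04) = 0.03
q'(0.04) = 0.30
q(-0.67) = -5.91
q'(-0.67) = 18.45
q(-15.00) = -15540.00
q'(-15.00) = 2971.00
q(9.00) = 2196.00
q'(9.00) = 811.00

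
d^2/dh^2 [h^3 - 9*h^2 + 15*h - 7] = 6*h - 18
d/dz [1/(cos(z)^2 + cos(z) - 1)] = (2*cos(z) + 1)*sin(z)/(-sin(z)^2 + cos(z))^2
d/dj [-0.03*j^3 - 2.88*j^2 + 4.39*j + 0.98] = -0.09*j^2 - 5.76*j + 4.39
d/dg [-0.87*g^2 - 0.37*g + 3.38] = -1.74*g - 0.37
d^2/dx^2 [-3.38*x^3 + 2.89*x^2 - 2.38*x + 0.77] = 5.78 - 20.28*x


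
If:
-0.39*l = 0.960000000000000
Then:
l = -2.46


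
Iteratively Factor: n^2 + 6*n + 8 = (n + 2)*(n + 4)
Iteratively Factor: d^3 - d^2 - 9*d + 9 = (d + 3)*(d^2 - 4*d + 3) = (d - 3)*(d + 3)*(d - 1)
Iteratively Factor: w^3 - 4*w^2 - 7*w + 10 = (w - 1)*(w^2 - 3*w - 10) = (w - 1)*(w + 2)*(w - 5)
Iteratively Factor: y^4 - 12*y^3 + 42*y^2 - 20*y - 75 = (y - 3)*(y^3 - 9*y^2 + 15*y + 25) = (y - 5)*(y - 3)*(y^2 - 4*y - 5) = (y - 5)*(y - 3)*(y + 1)*(y - 5)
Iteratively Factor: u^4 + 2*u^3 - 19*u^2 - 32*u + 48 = (u + 3)*(u^3 - u^2 - 16*u + 16) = (u - 4)*(u + 3)*(u^2 + 3*u - 4) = (u - 4)*(u + 3)*(u + 4)*(u - 1)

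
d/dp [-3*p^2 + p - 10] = 1 - 6*p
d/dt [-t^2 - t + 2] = -2*t - 1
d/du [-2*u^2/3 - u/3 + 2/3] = -4*u/3 - 1/3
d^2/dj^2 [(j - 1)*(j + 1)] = 2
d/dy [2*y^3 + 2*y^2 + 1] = 2*y*(3*y + 2)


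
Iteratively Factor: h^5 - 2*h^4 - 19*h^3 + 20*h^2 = (h - 1)*(h^4 - h^3 - 20*h^2) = h*(h - 1)*(h^3 - h^2 - 20*h) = h*(h - 5)*(h - 1)*(h^2 + 4*h) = h^2*(h - 5)*(h - 1)*(h + 4)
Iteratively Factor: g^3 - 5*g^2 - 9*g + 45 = (g + 3)*(g^2 - 8*g + 15) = (g - 3)*(g + 3)*(g - 5)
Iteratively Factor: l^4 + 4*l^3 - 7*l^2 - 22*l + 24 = (l + 3)*(l^3 + l^2 - 10*l + 8) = (l - 1)*(l + 3)*(l^2 + 2*l - 8) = (l - 2)*(l - 1)*(l + 3)*(l + 4)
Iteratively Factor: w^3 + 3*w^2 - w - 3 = (w + 3)*(w^2 - 1) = (w - 1)*(w + 3)*(w + 1)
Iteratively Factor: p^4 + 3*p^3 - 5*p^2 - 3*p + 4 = (p + 1)*(p^3 + 2*p^2 - 7*p + 4) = (p + 1)*(p + 4)*(p^2 - 2*p + 1) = (p - 1)*(p + 1)*(p + 4)*(p - 1)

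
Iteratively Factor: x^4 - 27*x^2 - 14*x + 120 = (x - 2)*(x^3 + 2*x^2 - 23*x - 60) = (x - 2)*(x + 4)*(x^2 - 2*x - 15) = (x - 5)*(x - 2)*(x + 4)*(x + 3)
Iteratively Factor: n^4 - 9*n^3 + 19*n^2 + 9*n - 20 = (n - 1)*(n^3 - 8*n^2 + 11*n + 20) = (n - 5)*(n - 1)*(n^2 - 3*n - 4) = (n - 5)*(n - 1)*(n + 1)*(n - 4)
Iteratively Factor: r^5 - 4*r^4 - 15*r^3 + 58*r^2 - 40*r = (r - 5)*(r^4 + r^3 - 10*r^2 + 8*r) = (r - 5)*(r - 1)*(r^3 + 2*r^2 - 8*r) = (r - 5)*(r - 1)*(r + 4)*(r^2 - 2*r) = r*(r - 5)*(r - 1)*(r + 4)*(r - 2)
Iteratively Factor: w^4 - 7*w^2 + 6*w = (w + 3)*(w^3 - 3*w^2 + 2*w) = (w - 1)*(w + 3)*(w^2 - 2*w) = w*(w - 1)*(w + 3)*(w - 2)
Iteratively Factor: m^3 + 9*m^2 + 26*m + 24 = (m + 3)*(m^2 + 6*m + 8) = (m + 2)*(m + 3)*(m + 4)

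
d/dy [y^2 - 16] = 2*y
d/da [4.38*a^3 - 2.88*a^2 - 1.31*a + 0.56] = 13.14*a^2 - 5.76*a - 1.31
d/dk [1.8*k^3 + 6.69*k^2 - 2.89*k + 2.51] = 5.4*k^2 + 13.38*k - 2.89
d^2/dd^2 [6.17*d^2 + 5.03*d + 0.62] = 12.3400000000000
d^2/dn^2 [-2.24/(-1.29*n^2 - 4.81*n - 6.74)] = (-7.455168*n^2 - 27.797952*n + 2.24*(2.58*n + 4.81)*(5.16*n + 9.62) - 38.951808)/(1.29*n^2 + 4.81*n + 6.74)^3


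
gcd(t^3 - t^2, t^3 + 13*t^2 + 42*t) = t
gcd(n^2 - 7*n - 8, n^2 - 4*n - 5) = n + 1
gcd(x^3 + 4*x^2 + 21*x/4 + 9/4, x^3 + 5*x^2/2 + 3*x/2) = x^2 + 5*x/2 + 3/2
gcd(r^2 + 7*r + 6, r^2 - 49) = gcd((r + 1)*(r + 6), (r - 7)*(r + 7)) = 1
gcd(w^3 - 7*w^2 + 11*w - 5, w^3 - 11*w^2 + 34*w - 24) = w - 1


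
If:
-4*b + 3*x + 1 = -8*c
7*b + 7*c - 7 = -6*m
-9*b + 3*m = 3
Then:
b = 7*x/76 + 5/76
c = -25*x/76 - 7/76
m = 21*x/76 + 91/76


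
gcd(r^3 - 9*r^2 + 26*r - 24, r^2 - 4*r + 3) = r - 3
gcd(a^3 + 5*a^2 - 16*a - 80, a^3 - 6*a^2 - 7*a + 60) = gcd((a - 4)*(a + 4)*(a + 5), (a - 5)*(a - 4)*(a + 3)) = a - 4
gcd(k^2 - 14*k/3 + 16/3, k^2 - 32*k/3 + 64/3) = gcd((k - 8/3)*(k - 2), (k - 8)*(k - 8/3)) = k - 8/3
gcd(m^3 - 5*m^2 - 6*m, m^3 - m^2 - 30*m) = m^2 - 6*m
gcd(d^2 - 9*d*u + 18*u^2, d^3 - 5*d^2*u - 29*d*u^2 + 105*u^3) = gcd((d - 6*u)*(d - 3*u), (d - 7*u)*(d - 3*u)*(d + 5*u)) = -d + 3*u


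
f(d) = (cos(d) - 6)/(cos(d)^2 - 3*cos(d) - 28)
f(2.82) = 0.29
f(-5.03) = 0.20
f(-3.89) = 0.27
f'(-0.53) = -0.02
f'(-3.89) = 0.06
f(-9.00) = 0.28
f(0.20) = 0.17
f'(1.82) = 0.06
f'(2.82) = 0.03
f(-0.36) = 0.17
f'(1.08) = 0.04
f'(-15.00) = -0.06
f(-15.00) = 0.27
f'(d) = (2*sin(d)*cos(d) - 3*sin(d))*(cos(d) - 6)/(cos(d)^2 - 3*cos(d) - 28)^2 - sin(d)/(cos(d)^2 - 3*cos(d) - 28)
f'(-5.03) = 0.05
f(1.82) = 0.23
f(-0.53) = 0.17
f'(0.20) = 0.01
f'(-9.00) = -0.04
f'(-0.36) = -0.01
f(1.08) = 0.19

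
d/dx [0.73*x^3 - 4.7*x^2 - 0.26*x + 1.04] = 2.19*x^2 - 9.4*x - 0.26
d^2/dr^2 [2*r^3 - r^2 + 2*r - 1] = 12*r - 2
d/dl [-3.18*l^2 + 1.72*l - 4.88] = 1.72 - 6.36*l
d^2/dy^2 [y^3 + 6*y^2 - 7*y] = 6*y + 12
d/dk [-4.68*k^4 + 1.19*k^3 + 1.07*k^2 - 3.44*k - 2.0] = -18.72*k^3 + 3.57*k^2 + 2.14*k - 3.44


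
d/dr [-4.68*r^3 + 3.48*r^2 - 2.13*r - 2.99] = -14.04*r^2 + 6.96*r - 2.13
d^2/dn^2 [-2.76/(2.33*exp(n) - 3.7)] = (-14.983764*exp(n) - 23.79396)*exp(n)/(2.33*exp(n) - 3.7)^3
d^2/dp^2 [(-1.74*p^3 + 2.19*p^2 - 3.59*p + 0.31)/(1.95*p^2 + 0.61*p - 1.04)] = (-7.105427357601e-15*p^5 - 7.105427357601e-15*p^4 - 40.864308*p^3 + 40.343706*p^2 - 52.762554*p + 1.670478)/(7.414875*p^6 + 6.958575*p^5 - 9.687015*p^4 - 7.195499*p^3 + 5.166408*p^2 + 1.979328*p - 1.124864)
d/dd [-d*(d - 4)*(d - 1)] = -3*d^2 + 10*d - 4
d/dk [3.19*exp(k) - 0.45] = 3.19*exp(k)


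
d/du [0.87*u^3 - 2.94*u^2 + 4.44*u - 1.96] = 2.61*u^2 - 5.88*u + 4.44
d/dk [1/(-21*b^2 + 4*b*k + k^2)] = 2*(-2*b - k)/(-21*b^2 + 4*b*k + k^2)^2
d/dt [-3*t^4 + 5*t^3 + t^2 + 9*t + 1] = -12*t^3 + 15*t^2 + 2*t + 9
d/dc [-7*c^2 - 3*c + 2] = -14*c - 3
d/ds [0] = 0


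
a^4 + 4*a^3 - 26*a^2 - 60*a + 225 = (a - 3)^2*(a + 5)^2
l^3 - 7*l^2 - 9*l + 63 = (l - 7)*(l - 3)*(l + 3)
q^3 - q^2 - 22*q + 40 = (q - 4)*(q - 2)*(q + 5)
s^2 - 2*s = s*(s - 2)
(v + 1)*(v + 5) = v^2 + 6*v + 5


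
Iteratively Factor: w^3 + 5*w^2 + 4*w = (w + 4)*(w^2 + w) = (w + 1)*(w + 4)*(w)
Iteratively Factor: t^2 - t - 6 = (t + 2)*(t - 3)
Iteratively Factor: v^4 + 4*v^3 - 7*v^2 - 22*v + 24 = (v + 3)*(v^3 + v^2 - 10*v + 8) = (v - 2)*(v + 3)*(v^2 + 3*v - 4) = (v - 2)*(v + 3)*(v + 4)*(v - 1)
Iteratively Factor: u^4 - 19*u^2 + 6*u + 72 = (u - 3)*(u^3 + 3*u^2 - 10*u - 24) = (u - 3)^2*(u^2 + 6*u + 8) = (u - 3)^2*(u + 4)*(u + 2)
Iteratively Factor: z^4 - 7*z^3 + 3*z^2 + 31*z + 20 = (z + 1)*(z^3 - 8*z^2 + 11*z + 20) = (z - 5)*(z + 1)*(z^2 - 3*z - 4) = (z - 5)*(z + 1)^2*(z - 4)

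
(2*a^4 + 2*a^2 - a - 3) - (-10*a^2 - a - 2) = 2*a^4 + 12*a^2 - 1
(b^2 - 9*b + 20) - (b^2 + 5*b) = 20 - 14*b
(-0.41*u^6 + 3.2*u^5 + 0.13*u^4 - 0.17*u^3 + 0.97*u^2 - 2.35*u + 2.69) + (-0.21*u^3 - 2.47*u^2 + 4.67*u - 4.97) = -0.41*u^6 + 3.2*u^5 + 0.13*u^4 - 0.38*u^3 - 1.5*u^2 + 2.32*u - 2.28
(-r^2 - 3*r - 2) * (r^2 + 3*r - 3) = -r^4 - 6*r^3 - 8*r^2 + 3*r + 6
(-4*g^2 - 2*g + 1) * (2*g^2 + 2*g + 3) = -8*g^4 - 12*g^3 - 14*g^2 - 4*g + 3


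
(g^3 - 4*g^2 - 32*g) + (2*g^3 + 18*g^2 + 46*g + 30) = 3*g^3 + 14*g^2 + 14*g + 30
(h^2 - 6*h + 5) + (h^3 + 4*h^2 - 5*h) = h^3 + 5*h^2 - 11*h + 5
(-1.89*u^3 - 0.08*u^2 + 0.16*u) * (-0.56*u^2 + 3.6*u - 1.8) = 1.0584*u^5 - 6.7592*u^4 + 3.0244*u^3 + 0.72*u^2 - 0.288*u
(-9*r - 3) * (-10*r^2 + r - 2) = 90*r^3 + 21*r^2 + 15*r + 6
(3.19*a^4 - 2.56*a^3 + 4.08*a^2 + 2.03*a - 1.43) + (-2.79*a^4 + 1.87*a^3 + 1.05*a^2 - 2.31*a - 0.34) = 0.4*a^4 - 0.69*a^3 + 5.13*a^2 - 0.28*a - 1.77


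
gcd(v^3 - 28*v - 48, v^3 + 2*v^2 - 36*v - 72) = v^2 - 4*v - 12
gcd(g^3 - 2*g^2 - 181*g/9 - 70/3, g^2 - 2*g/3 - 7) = g + 7/3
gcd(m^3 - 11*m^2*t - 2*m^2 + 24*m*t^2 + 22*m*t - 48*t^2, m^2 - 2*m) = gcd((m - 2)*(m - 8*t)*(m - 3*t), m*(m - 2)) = m - 2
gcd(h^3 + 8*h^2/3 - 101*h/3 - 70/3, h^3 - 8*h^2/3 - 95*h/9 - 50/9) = h^2 - 13*h/3 - 10/3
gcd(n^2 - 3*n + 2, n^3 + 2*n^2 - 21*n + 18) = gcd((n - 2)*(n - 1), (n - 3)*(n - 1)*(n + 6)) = n - 1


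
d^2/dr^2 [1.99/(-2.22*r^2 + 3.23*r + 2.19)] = (-19.615032*r^2 + 28.538988*r + 1.99*(4.44*r - 3.23)*(8.88*r - 6.46) + 19.349964)/(-2.22*r^2 + 3.23*r + 2.19)^3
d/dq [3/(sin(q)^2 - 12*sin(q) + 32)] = 6*(6 - sin(q))*cos(q)/(sin(q)^2 - 12*sin(q) + 32)^2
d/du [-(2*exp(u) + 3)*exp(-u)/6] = exp(-u)/2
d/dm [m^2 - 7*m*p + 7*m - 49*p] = 2*m - 7*p + 7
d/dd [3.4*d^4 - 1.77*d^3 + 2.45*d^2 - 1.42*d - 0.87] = 13.6*d^3 - 5.31*d^2 + 4.9*d - 1.42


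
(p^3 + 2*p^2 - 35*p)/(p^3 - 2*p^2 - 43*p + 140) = p/(p - 4)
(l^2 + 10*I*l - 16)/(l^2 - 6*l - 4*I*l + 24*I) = (l^2 + 10*I*l - 16)/(l^2 - 6*l - 4*I*l + 24*I)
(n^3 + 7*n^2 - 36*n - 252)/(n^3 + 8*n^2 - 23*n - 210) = (n - 6)/(n - 5)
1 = 1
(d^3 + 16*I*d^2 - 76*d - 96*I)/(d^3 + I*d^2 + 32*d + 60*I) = (d^2 + 14*I*d - 48)/(d^2 - I*d + 30)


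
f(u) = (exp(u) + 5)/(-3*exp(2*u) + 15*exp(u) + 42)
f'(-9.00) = 0.00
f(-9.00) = 0.12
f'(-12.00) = 0.00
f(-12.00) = 0.12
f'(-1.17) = -0.00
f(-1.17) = 0.11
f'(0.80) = 0.03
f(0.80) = 0.12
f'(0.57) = 0.01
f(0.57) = 0.11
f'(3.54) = 0.02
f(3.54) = -0.01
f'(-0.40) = -0.00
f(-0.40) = 0.11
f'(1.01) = 0.05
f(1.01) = 0.13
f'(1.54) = 0.37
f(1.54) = 0.21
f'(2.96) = 0.05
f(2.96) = -0.03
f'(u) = (exp(u) + 5)*(6*exp(2*u) - 15*exp(u))/(-3*exp(2*u) + 15*exp(u) + 42)^2 + exp(u)/(-3*exp(2*u) + 15*exp(u) + 42) = ((exp(u) + 5)*(2*exp(u) - 5) - exp(2*u) + 5*exp(u) + 14)*exp(u)/(3*(-exp(2*u) + 5*exp(u) + 14)^2)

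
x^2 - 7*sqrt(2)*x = x*(x - 7*sqrt(2))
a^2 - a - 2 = (a - 2)*(a + 1)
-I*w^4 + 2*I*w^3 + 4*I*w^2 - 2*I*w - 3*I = (w - 3)*(w - 1)*(w + 1)*(-I*w - I)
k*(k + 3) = k^2 + 3*k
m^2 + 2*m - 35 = (m - 5)*(m + 7)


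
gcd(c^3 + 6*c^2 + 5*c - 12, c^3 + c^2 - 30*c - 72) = c^2 + 7*c + 12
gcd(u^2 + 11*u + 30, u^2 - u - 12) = 1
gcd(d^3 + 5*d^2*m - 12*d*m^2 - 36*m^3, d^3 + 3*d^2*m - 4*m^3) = d + 2*m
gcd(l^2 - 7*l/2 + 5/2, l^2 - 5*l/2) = l - 5/2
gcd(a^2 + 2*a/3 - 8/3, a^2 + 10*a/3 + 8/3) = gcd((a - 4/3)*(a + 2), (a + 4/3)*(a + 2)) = a + 2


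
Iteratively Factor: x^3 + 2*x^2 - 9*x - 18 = (x - 3)*(x^2 + 5*x + 6) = (x - 3)*(x + 2)*(x + 3)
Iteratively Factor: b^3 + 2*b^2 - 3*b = (b)*(b^2 + 2*b - 3) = b*(b - 1)*(b + 3)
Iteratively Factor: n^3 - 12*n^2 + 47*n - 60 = (n - 4)*(n^2 - 8*n + 15) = (n - 4)*(n - 3)*(n - 5)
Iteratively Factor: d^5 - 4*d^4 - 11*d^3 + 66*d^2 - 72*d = (d - 2)*(d^4 - 2*d^3 - 15*d^2 + 36*d) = (d - 3)*(d - 2)*(d^3 + d^2 - 12*d) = (d - 3)*(d - 2)*(d + 4)*(d^2 - 3*d) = (d - 3)^2*(d - 2)*(d + 4)*(d)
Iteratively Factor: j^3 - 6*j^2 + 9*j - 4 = (j - 1)*(j^2 - 5*j + 4) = (j - 4)*(j - 1)*(j - 1)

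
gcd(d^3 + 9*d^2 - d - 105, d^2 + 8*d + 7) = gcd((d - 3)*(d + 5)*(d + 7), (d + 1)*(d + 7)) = d + 7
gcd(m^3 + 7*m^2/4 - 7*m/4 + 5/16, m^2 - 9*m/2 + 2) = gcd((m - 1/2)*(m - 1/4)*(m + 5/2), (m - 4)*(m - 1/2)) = m - 1/2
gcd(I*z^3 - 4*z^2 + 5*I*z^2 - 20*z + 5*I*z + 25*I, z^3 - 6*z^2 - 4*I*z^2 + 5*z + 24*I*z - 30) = 1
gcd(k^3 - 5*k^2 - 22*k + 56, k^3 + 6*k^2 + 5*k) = 1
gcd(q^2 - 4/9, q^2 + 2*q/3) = q + 2/3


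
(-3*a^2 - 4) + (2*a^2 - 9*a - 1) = -a^2 - 9*a - 5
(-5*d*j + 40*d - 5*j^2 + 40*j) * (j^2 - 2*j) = -5*d*j^3 + 50*d*j^2 - 80*d*j - 5*j^4 + 50*j^3 - 80*j^2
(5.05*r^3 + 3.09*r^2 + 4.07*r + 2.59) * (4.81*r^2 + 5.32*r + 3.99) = 24.2905*r^5 + 41.7289*r^4 + 56.165*r^3 + 46.4394*r^2 + 30.0181*r + 10.3341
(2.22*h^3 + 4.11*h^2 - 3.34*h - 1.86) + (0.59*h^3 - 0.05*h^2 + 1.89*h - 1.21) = 2.81*h^3 + 4.06*h^2 - 1.45*h - 3.07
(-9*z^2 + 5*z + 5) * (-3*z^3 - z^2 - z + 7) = 27*z^5 - 6*z^4 - 11*z^3 - 73*z^2 + 30*z + 35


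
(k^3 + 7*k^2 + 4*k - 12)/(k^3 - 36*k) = (k^2 + k - 2)/(k*(k - 6))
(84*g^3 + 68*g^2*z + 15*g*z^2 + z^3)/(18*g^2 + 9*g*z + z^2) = (14*g^2 + 9*g*z + z^2)/(3*g + z)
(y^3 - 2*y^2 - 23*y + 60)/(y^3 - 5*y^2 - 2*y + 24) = (y + 5)/(y + 2)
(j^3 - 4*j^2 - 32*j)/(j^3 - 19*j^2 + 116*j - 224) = j*(j + 4)/(j^2 - 11*j + 28)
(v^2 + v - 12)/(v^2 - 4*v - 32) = (v - 3)/(v - 8)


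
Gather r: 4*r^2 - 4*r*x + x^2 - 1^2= 4*r^2 - 4*r*x + x^2 - 1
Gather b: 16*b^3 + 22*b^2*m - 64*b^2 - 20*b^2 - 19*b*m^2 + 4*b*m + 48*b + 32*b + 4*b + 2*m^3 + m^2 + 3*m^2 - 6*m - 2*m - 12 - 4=16*b^3 + b^2*(22*m - 84) + b*(-19*m^2 + 4*m + 84) + 2*m^3 + 4*m^2 - 8*m - 16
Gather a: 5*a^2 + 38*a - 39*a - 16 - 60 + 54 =5*a^2 - a - 22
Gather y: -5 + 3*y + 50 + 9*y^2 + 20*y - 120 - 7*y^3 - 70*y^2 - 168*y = -7*y^3 - 61*y^2 - 145*y - 75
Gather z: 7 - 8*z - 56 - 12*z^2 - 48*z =-12*z^2 - 56*z - 49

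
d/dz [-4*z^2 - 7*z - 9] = -8*z - 7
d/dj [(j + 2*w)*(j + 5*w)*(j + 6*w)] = 3*j^2 + 26*j*w + 52*w^2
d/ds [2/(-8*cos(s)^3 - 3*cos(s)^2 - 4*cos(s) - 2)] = 4*(12*sin(s)^2 - 3*cos(s) - 14)*sin(s)/(8*cos(s)^3 + 3*cos(s)^2 + 4*cos(s) + 2)^2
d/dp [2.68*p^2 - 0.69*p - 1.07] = 5.36*p - 0.69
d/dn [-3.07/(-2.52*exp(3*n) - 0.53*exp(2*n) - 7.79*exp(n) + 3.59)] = (-23.2092*exp(2*n) - 3.2542*exp(n) - 23.9153)*exp(n)/(2.52*exp(3*n) + 0.53*exp(2*n) + 7.79*exp(n) - 3.59)^2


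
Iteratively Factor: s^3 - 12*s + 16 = (s + 4)*(s^2 - 4*s + 4) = (s - 2)*(s + 4)*(s - 2)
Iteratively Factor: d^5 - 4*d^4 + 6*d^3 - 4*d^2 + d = (d)*(d^4 - 4*d^3 + 6*d^2 - 4*d + 1) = d*(d - 1)*(d^3 - 3*d^2 + 3*d - 1) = d*(d - 1)^2*(d^2 - 2*d + 1) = d*(d - 1)^3*(d - 1)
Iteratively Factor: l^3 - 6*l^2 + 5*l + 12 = (l + 1)*(l^2 - 7*l + 12) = (l - 3)*(l + 1)*(l - 4)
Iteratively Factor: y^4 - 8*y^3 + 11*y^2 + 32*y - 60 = (y - 5)*(y^3 - 3*y^2 - 4*y + 12) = (y - 5)*(y + 2)*(y^2 - 5*y + 6) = (y - 5)*(y - 3)*(y + 2)*(y - 2)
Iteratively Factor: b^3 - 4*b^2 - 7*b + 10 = (b - 5)*(b^2 + b - 2) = (b - 5)*(b - 1)*(b + 2)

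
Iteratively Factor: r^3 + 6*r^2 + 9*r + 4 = (r + 1)*(r^2 + 5*r + 4) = (r + 1)^2*(r + 4)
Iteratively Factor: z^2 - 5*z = (z)*(z - 5)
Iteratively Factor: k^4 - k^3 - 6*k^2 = (k + 2)*(k^3 - 3*k^2) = (k - 3)*(k + 2)*(k^2) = k*(k - 3)*(k + 2)*(k)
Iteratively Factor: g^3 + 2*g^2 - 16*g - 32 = (g - 4)*(g^2 + 6*g + 8) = (g - 4)*(g + 4)*(g + 2)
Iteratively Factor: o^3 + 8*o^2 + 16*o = (o + 4)*(o^2 + 4*o) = (o + 4)^2*(o)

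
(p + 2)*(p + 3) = p^2 + 5*p + 6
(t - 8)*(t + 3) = t^2 - 5*t - 24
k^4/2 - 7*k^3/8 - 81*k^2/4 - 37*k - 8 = (k/2 + 1)*(k - 8)*(k + 1/4)*(k + 4)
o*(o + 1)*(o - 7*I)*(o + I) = o^4 + o^3 - 6*I*o^3 + 7*o^2 - 6*I*o^2 + 7*o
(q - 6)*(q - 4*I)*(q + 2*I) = q^3 - 6*q^2 - 2*I*q^2 + 8*q + 12*I*q - 48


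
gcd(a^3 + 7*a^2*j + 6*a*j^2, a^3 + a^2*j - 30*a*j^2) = a^2 + 6*a*j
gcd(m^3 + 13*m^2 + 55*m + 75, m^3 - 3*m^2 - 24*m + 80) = m + 5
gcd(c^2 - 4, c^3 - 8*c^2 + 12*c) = c - 2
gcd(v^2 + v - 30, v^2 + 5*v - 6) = v + 6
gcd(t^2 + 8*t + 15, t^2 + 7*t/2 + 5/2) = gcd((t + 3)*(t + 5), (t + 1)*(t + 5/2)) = 1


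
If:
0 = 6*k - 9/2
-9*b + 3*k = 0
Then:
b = 1/4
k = 3/4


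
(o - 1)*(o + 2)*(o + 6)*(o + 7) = o^4 + 14*o^3 + 53*o^2 + 16*o - 84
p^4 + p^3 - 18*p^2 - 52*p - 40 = (p - 5)*(p + 2)^3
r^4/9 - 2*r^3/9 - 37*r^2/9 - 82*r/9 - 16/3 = (r/3 + 1/3)*(r/3 + 1)*(r - 8)*(r + 2)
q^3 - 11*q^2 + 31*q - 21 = (q - 7)*(q - 3)*(q - 1)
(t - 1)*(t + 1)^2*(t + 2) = t^4 + 3*t^3 + t^2 - 3*t - 2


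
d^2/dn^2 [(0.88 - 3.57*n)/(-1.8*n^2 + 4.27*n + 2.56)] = ((33.6558 - 38.556*n)*(-1.8*n^2 + 4.27*n + 2.56) - (3.57*n - 0.88)*(3.6*n - 4.27)*(7.2*n - 8.54))/(-1.8*n^2 + 4.27*n + 2.56)^3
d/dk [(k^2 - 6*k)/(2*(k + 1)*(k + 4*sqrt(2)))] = (k*(6 - k)*(k + 1) + k*(6 - k)*(k + 4*sqrt(2)) + 2*(k - 3)*(k + 1)*(k + 4*sqrt(2)))/(2*(k + 1)^2*(k + 4*sqrt(2))^2)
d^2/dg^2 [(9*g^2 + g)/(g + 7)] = 868/(g^3 + 21*g^2 + 147*g + 343)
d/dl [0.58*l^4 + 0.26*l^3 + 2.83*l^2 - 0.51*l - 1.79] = 2.32*l^3 + 0.78*l^2 + 5.66*l - 0.51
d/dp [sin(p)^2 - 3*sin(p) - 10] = (2*sin(p) - 3)*cos(p)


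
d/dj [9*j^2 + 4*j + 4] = 18*j + 4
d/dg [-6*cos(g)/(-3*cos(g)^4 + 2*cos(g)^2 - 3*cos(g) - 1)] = 6*(9*sin(g)^4 - 16*sin(g)^2 + 6)*sin(g)/(3*cos(g)^4 - 2*cos(g)^2 + 3*cos(g) + 1)^2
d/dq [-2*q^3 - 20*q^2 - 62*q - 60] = -6*q^2 - 40*q - 62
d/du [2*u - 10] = 2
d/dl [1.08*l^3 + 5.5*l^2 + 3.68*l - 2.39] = 3.24*l^2 + 11.0*l + 3.68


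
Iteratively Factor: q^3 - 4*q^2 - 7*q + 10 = (q + 2)*(q^2 - 6*q + 5) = (q - 5)*(q + 2)*(q - 1)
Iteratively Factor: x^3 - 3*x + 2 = (x + 2)*(x^2 - 2*x + 1) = (x - 1)*(x + 2)*(x - 1)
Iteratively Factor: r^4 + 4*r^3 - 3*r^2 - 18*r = (r - 2)*(r^3 + 6*r^2 + 9*r) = (r - 2)*(r + 3)*(r^2 + 3*r) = r*(r - 2)*(r + 3)*(r + 3)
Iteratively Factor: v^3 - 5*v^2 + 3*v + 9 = (v - 3)*(v^2 - 2*v - 3) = (v - 3)^2*(v + 1)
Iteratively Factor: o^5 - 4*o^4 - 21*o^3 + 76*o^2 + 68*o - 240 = (o + 2)*(o^4 - 6*o^3 - 9*o^2 + 94*o - 120) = (o - 2)*(o + 2)*(o^3 - 4*o^2 - 17*o + 60) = (o - 3)*(o - 2)*(o + 2)*(o^2 - o - 20) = (o - 3)*(o - 2)*(o + 2)*(o + 4)*(o - 5)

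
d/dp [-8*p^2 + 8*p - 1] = 8 - 16*p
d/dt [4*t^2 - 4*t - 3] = 8*t - 4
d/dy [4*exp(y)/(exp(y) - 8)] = -32*exp(y)/(exp(2*y) - 16*exp(y) + 64)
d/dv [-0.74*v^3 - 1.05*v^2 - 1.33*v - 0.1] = -2.22*v^2 - 2.1*v - 1.33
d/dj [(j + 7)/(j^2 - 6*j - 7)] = (j^2 - 6*j - 2*(j - 3)*(j + 7) - 7)/(-j^2 + 6*j + 7)^2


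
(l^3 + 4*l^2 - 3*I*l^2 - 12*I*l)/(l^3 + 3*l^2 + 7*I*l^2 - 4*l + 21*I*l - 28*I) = l*(l - 3*I)/(l^2 + l*(-1 + 7*I) - 7*I)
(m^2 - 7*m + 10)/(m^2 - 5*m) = (m - 2)/m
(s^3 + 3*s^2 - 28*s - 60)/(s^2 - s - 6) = (s^2 + s - 30)/(s - 3)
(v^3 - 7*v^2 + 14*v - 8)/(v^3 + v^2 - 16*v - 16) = (v^2 - 3*v + 2)/(v^2 + 5*v + 4)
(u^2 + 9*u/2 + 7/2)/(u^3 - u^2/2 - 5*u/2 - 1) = (2*u + 7)/(2*u^2 - 3*u - 2)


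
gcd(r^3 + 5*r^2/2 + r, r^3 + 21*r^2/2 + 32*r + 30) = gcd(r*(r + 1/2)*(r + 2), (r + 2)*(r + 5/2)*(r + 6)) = r + 2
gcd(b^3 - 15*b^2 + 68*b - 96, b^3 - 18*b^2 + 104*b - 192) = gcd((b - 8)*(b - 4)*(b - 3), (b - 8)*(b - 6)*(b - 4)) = b^2 - 12*b + 32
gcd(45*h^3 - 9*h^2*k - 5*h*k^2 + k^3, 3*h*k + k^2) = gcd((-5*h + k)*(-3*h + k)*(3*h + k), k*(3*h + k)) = 3*h + k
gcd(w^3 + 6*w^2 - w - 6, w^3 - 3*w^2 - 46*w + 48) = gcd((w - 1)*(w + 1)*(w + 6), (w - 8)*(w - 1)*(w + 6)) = w^2 + 5*w - 6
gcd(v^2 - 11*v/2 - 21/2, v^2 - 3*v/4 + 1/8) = 1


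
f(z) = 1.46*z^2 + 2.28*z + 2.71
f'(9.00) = 28.56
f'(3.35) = 12.06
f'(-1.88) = -3.21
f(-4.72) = 24.47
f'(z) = 2.92*z + 2.28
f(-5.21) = 30.46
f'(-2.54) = -5.14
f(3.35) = 26.73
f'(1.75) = 7.39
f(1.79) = 11.47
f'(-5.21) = -12.93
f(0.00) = 2.71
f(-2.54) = 6.34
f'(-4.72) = -11.50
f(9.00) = 141.49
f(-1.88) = 3.58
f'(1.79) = 7.51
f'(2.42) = 9.35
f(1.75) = 11.17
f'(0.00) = 2.28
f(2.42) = 16.78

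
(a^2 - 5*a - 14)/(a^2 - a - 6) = (a - 7)/(a - 3)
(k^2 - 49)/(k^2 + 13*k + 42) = (k - 7)/(k + 6)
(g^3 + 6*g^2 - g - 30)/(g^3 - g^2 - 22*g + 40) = (g + 3)/(g - 4)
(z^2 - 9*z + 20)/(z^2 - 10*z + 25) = (z - 4)/(z - 5)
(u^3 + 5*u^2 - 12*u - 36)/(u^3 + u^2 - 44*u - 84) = (u - 3)/(u - 7)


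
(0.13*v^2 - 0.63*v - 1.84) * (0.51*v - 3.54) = 0.0663*v^3 - 0.7815*v^2 + 1.2918*v + 6.5136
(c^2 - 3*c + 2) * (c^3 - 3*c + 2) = c^5 - 3*c^4 - c^3 + 11*c^2 - 12*c + 4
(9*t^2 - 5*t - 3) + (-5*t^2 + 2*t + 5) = 4*t^2 - 3*t + 2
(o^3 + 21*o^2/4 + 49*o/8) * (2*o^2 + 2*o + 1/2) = 2*o^5 + 25*o^4/2 + 93*o^3/4 + 119*o^2/8 + 49*o/16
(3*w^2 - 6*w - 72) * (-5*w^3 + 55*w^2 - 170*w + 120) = -15*w^5 + 195*w^4 - 480*w^3 - 2580*w^2 + 11520*w - 8640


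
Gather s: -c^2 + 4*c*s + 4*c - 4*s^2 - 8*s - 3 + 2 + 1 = -c^2 + 4*c - 4*s^2 + s*(4*c - 8)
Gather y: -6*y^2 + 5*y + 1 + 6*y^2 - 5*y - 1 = 0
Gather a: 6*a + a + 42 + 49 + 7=7*a + 98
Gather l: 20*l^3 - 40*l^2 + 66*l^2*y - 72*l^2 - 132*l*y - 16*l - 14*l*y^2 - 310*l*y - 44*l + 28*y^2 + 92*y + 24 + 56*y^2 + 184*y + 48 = 20*l^3 + l^2*(66*y - 112) + l*(-14*y^2 - 442*y - 60) + 84*y^2 + 276*y + 72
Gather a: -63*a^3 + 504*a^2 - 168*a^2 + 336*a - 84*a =-63*a^3 + 336*a^2 + 252*a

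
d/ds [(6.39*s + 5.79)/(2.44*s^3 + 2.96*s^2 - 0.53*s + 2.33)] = (-31.1832*s^3 - 61.2972*s^2 - 34.2768*s + 17.9574)/(5.9536*s^6 + 14.4448*s^5 + 6.1752*s^4 + 8.2328*s^3 + 14.0745*s^2 - 2.4698*s + 5.4289)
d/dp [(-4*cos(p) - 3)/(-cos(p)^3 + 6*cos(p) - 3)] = 4*(-111*sin(p) + 8*sin(2*p) + 9*sin(3*p) + 4*sin(4*p))/(21*cos(p) - cos(3*p) - 12)^2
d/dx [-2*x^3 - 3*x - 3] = -6*x^2 - 3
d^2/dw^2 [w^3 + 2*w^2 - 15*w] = 6*w + 4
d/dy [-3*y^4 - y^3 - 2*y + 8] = -12*y^3 - 3*y^2 - 2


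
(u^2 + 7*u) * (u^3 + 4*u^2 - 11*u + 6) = u^5 + 11*u^4 + 17*u^3 - 71*u^2 + 42*u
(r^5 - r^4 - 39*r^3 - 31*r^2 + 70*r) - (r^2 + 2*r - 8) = r^5 - r^4 - 39*r^3 - 32*r^2 + 68*r + 8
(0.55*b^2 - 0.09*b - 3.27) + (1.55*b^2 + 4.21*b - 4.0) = 2.1*b^2 + 4.12*b - 7.27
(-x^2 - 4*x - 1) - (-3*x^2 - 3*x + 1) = 2*x^2 - x - 2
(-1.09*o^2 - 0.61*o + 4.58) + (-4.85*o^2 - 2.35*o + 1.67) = -5.94*o^2 - 2.96*o + 6.25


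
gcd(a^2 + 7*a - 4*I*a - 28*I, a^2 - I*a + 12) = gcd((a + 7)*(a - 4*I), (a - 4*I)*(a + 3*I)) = a - 4*I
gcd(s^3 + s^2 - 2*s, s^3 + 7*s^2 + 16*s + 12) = s + 2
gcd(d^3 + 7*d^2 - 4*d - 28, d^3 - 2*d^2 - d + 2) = d - 2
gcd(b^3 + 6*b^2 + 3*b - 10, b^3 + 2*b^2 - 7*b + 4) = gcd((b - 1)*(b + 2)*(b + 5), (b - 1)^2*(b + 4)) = b - 1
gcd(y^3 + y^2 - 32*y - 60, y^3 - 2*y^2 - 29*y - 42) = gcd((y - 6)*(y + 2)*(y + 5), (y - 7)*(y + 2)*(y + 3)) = y + 2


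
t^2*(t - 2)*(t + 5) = t^4 + 3*t^3 - 10*t^2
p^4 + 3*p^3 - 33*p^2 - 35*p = p*(p - 5)*(p + 1)*(p + 7)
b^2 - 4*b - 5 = (b - 5)*(b + 1)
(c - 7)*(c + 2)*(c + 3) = c^3 - 2*c^2 - 29*c - 42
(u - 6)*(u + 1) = u^2 - 5*u - 6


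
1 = 1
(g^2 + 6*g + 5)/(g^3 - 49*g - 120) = (g + 1)/(g^2 - 5*g - 24)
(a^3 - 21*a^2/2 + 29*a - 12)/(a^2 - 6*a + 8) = (a^2 - 13*a/2 + 3)/(a - 2)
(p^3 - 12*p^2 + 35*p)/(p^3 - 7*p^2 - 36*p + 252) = p*(p - 5)/(p^2 - 36)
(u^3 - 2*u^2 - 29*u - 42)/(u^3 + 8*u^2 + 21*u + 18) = (u - 7)/(u + 3)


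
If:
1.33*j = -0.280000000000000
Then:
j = -0.21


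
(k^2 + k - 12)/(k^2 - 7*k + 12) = (k + 4)/(k - 4)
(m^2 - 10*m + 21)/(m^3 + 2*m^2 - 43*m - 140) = (m - 3)/(m^2 + 9*m + 20)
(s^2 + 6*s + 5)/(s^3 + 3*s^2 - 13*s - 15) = 1/(s - 3)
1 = 1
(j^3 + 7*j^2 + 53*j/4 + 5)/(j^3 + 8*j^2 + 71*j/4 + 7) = (2*j + 5)/(2*j + 7)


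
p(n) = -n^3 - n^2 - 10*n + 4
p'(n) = -3*n^2 - 2*n - 10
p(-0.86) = 12.50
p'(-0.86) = -10.50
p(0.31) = 0.77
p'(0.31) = -10.91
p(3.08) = -65.50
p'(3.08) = -44.62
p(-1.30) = 17.51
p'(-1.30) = -12.47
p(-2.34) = 34.74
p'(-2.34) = -21.75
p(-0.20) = 5.97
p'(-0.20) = -9.72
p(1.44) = -15.46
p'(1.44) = -19.10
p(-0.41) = 8.00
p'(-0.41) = -9.68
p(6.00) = -308.00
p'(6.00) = -130.00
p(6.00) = -308.00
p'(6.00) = -130.00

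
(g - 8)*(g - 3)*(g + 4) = g^3 - 7*g^2 - 20*g + 96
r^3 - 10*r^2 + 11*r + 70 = (r - 7)*(r - 5)*(r + 2)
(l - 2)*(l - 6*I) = l^2 - 2*l - 6*I*l + 12*I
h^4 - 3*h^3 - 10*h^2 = h^2*(h - 5)*(h + 2)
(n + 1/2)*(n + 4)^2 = n^3 + 17*n^2/2 + 20*n + 8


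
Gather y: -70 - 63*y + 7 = -63*y - 63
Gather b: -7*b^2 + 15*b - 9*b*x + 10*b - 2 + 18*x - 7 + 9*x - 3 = -7*b^2 + b*(25 - 9*x) + 27*x - 12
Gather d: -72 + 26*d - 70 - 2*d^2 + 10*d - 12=-2*d^2 + 36*d - 154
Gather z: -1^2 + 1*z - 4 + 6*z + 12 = 7*z + 7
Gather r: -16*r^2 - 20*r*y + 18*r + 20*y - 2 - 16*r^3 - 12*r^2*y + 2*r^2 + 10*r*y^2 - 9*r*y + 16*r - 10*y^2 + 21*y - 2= -16*r^3 + r^2*(-12*y - 14) + r*(10*y^2 - 29*y + 34) - 10*y^2 + 41*y - 4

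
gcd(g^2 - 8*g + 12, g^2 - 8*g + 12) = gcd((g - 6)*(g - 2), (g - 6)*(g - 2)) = g^2 - 8*g + 12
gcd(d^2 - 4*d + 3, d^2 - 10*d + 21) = d - 3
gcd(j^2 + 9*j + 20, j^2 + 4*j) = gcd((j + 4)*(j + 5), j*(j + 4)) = j + 4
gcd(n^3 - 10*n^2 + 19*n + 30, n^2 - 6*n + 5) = n - 5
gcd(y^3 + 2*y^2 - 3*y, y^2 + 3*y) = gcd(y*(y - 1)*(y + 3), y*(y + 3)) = y^2 + 3*y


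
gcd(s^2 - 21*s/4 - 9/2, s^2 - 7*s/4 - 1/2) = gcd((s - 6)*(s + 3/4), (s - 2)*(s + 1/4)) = 1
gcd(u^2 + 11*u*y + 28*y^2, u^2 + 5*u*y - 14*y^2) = u + 7*y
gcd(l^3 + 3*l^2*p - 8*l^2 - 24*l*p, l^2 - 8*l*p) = l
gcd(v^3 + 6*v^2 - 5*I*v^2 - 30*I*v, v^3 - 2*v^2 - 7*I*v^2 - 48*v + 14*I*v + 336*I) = v + 6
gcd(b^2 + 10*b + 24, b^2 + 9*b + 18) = b + 6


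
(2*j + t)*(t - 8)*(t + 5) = 2*j*t^2 - 6*j*t - 80*j + t^3 - 3*t^2 - 40*t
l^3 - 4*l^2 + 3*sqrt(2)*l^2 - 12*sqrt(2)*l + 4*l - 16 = (l - 4)*(l + sqrt(2))*(l + 2*sqrt(2))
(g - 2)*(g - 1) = g^2 - 3*g + 2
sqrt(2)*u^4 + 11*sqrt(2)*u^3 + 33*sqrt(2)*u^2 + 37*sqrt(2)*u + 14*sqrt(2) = (u + 1)*(u + 2)*(u + 7)*(sqrt(2)*u + sqrt(2))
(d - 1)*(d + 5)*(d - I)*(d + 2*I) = d^4 + 4*d^3 + I*d^3 - 3*d^2 + 4*I*d^2 + 8*d - 5*I*d - 10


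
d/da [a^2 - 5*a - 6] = 2*a - 5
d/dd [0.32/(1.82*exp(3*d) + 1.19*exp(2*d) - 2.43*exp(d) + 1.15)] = (-1.7472*exp(2*d) - 0.7616*exp(d) + 0.7776)*exp(d)/(1.82*exp(3*d) + 1.19*exp(2*d) - 2.43*exp(d) + 1.15)^2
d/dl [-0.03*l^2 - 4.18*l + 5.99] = -0.06*l - 4.18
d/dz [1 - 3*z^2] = -6*z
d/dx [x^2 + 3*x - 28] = 2*x + 3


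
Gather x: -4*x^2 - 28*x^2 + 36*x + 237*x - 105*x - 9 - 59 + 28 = -32*x^2 + 168*x - 40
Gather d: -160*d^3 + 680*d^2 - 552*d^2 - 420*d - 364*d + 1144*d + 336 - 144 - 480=-160*d^3 + 128*d^2 + 360*d - 288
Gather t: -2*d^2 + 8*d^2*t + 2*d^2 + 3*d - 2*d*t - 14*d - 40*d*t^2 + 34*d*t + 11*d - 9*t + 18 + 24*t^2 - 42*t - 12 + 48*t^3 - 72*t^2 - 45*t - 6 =48*t^3 + t^2*(-40*d - 48) + t*(8*d^2 + 32*d - 96)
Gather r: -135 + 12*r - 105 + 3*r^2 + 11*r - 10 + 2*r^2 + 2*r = 5*r^2 + 25*r - 250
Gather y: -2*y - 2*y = -4*y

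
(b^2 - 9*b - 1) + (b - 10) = b^2 - 8*b - 11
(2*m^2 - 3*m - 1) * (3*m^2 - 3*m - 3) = 6*m^4 - 15*m^3 + 12*m + 3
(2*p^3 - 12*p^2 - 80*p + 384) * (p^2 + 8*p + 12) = 2*p^5 + 4*p^4 - 152*p^3 - 400*p^2 + 2112*p + 4608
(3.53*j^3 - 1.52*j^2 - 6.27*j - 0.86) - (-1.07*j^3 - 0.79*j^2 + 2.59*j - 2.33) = 4.6*j^3 - 0.73*j^2 - 8.86*j + 1.47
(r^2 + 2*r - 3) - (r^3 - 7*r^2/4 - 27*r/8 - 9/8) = -r^3 + 11*r^2/4 + 43*r/8 - 15/8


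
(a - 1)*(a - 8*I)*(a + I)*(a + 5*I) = a^4 - a^3 - 2*I*a^3 + 43*a^2 + 2*I*a^2 - 43*a + 40*I*a - 40*I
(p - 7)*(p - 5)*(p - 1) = p^3 - 13*p^2 + 47*p - 35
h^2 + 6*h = h*(h + 6)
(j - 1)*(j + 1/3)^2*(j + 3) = j^4 + 8*j^3/3 - 14*j^2/9 - 16*j/9 - 1/3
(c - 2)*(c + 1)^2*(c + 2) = c^4 + 2*c^3 - 3*c^2 - 8*c - 4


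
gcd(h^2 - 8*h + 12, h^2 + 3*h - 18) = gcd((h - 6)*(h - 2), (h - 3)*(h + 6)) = 1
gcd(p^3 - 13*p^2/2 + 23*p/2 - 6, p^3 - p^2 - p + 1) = p - 1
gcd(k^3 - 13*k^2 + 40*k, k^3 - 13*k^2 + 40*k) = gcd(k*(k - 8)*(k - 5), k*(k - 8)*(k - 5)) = k^3 - 13*k^2 + 40*k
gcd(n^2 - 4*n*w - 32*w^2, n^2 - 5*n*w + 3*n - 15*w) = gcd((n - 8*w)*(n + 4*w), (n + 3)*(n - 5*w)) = 1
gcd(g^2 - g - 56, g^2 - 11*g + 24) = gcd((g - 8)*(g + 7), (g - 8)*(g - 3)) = g - 8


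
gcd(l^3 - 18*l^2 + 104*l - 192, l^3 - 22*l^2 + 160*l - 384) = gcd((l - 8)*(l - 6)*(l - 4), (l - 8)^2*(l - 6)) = l^2 - 14*l + 48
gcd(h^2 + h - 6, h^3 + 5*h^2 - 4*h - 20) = h - 2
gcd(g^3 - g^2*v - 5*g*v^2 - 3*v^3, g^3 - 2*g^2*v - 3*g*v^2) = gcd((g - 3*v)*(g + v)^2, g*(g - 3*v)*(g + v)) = -g^2 + 2*g*v + 3*v^2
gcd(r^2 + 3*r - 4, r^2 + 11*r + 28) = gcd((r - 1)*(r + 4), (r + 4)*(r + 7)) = r + 4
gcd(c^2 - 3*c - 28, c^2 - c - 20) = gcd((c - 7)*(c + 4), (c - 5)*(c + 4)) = c + 4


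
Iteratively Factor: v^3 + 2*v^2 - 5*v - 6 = (v + 3)*(v^2 - v - 2) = (v - 2)*(v + 3)*(v + 1)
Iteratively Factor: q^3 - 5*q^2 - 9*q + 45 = (q - 3)*(q^2 - 2*q - 15) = (q - 5)*(q - 3)*(q + 3)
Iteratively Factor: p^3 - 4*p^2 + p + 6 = (p - 2)*(p^2 - 2*p - 3) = (p - 3)*(p - 2)*(p + 1)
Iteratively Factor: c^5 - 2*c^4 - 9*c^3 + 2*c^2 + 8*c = (c - 1)*(c^4 - c^3 - 10*c^2 - 8*c) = (c - 1)*(c + 1)*(c^3 - 2*c^2 - 8*c) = (c - 4)*(c - 1)*(c + 1)*(c^2 + 2*c) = (c - 4)*(c - 1)*(c + 1)*(c + 2)*(c)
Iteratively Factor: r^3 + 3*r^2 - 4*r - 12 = (r + 3)*(r^2 - 4) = (r - 2)*(r + 3)*(r + 2)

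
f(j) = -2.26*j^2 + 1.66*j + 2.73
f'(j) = 1.66 - 4.52*j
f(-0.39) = 1.74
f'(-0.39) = 3.42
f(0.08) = 2.85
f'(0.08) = 1.30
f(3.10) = -13.84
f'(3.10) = -12.35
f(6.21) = -74.12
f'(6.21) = -26.41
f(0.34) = 3.03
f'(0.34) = 0.12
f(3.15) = -14.47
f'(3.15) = -12.58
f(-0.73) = 0.31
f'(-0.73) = 4.96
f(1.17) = 1.58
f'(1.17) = -3.63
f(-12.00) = -342.63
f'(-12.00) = 55.90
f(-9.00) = -195.27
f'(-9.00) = 42.34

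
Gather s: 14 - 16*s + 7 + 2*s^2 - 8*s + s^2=3*s^2 - 24*s + 21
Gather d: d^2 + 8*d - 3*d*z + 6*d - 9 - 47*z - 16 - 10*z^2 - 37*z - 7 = d^2 + d*(14 - 3*z) - 10*z^2 - 84*z - 32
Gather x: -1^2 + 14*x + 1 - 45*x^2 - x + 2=-45*x^2 + 13*x + 2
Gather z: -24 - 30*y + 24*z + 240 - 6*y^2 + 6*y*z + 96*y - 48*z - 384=-6*y^2 + 66*y + z*(6*y - 24) - 168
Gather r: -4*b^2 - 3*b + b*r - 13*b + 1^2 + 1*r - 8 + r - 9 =-4*b^2 - 16*b + r*(b + 2) - 16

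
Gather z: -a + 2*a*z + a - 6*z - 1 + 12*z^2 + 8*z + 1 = 12*z^2 + z*(2*a + 2)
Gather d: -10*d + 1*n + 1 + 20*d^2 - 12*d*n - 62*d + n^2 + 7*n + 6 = 20*d^2 + d*(-12*n - 72) + n^2 + 8*n + 7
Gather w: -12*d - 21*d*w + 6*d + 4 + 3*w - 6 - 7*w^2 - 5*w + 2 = -6*d - 7*w^2 + w*(-21*d - 2)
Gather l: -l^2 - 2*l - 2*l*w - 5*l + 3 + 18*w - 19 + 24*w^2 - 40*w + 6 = -l^2 + l*(-2*w - 7) + 24*w^2 - 22*w - 10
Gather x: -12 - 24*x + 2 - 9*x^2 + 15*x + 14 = -9*x^2 - 9*x + 4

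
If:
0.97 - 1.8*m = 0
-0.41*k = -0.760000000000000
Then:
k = 1.85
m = 0.54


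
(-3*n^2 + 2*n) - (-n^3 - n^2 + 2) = n^3 - 2*n^2 + 2*n - 2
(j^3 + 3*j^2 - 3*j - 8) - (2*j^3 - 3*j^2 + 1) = -j^3 + 6*j^2 - 3*j - 9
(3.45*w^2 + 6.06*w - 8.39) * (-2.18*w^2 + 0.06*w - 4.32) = -7.521*w^4 - 13.0038*w^3 + 3.7498*w^2 - 26.6826*w + 36.2448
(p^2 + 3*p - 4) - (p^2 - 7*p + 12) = 10*p - 16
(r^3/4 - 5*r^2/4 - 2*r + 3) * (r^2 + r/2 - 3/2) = r^5/4 - 9*r^4/8 - 3*r^3 + 31*r^2/8 + 9*r/2 - 9/2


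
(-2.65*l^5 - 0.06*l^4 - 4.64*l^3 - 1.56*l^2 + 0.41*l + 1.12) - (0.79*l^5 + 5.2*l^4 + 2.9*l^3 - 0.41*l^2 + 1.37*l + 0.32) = -3.44*l^5 - 5.26*l^4 - 7.54*l^3 - 1.15*l^2 - 0.96*l + 0.8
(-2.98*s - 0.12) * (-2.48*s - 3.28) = 7.3904*s^2 + 10.072*s + 0.3936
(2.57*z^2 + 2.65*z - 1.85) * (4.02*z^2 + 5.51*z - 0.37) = 10.3314*z^4 + 24.8137*z^3 + 6.2136*z^2 - 11.174*z + 0.6845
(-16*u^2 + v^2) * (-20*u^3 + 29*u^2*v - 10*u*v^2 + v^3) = 320*u^5 - 464*u^4*v + 140*u^3*v^2 + 13*u^2*v^3 - 10*u*v^4 + v^5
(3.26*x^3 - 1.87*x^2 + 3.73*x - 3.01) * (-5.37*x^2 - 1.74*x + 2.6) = -17.5062*x^5 + 4.3695*x^4 - 8.3003*x^3 + 4.8115*x^2 + 14.9354*x - 7.826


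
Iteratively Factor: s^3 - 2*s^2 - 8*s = (s)*(s^2 - 2*s - 8) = s*(s + 2)*(s - 4)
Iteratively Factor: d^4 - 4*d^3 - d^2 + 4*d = (d)*(d^3 - 4*d^2 - d + 4) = d*(d - 4)*(d^2 - 1) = d*(d - 4)*(d + 1)*(d - 1)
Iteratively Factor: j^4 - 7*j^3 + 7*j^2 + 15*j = (j - 3)*(j^3 - 4*j^2 - 5*j) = (j - 5)*(j - 3)*(j^2 + j) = j*(j - 5)*(j - 3)*(j + 1)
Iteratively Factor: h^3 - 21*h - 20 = (h - 5)*(h^2 + 5*h + 4) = (h - 5)*(h + 4)*(h + 1)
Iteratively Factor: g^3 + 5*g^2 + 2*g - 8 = (g + 2)*(g^2 + 3*g - 4) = (g + 2)*(g + 4)*(g - 1)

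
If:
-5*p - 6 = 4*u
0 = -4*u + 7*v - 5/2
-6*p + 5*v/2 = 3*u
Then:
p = 91/113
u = -1133/452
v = -243/226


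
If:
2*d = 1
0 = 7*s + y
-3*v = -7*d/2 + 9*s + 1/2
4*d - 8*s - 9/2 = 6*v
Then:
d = 1/2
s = 1/2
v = -13/12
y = -7/2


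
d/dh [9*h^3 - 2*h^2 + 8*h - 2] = 27*h^2 - 4*h + 8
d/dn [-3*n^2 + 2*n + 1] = 2 - 6*n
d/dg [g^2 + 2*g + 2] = 2*g + 2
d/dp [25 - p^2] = -2*p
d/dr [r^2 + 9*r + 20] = 2*r + 9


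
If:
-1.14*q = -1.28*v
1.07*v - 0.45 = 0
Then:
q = 0.47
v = 0.42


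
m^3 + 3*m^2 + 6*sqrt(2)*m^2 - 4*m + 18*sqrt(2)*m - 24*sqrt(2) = (m - 1)*(m + 4)*(m + 6*sqrt(2))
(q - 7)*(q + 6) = q^2 - q - 42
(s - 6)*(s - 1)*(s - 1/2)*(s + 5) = s^4 - 5*s^3/2 - 28*s^2 + 89*s/2 - 15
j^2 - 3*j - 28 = (j - 7)*(j + 4)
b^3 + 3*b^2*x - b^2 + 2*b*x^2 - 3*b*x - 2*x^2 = (b - 1)*(b + x)*(b + 2*x)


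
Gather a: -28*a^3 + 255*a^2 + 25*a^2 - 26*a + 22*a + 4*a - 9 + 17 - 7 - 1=-28*a^3 + 280*a^2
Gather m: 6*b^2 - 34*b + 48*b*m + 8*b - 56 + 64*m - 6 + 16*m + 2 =6*b^2 - 26*b + m*(48*b + 80) - 60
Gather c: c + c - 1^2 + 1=2*c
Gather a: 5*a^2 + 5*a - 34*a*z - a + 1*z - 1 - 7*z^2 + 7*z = 5*a^2 + a*(4 - 34*z) - 7*z^2 + 8*z - 1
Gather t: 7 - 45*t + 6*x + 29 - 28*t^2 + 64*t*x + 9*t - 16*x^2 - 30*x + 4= -28*t^2 + t*(64*x - 36) - 16*x^2 - 24*x + 40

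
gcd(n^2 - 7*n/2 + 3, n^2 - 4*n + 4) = n - 2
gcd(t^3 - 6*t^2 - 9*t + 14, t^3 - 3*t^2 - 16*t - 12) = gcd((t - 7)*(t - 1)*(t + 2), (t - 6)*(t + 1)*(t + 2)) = t + 2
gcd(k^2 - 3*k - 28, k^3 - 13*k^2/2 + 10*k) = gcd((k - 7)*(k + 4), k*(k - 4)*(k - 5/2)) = 1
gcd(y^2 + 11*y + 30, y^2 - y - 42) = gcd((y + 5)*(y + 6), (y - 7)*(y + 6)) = y + 6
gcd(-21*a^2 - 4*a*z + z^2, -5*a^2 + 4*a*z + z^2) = 1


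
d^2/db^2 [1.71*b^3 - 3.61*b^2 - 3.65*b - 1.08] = 10.26*b - 7.22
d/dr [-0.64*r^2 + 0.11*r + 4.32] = 0.11 - 1.28*r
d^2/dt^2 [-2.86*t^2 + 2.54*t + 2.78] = -5.72000000000000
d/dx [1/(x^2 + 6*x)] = 2*(-x - 3)/(x^2*(x + 6)^2)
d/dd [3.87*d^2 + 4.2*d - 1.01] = 7.74*d + 4.2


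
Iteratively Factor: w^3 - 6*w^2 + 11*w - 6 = (w - 3)*(w^2 - 3*w + 2) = (w - 3)*(w - 2)*(w - 1)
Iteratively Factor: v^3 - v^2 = (v - 1)*(v^2) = v*(v - 1)*(v)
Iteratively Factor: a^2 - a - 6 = (a - 3)*(a + 2)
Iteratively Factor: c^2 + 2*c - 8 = (c + 4)*(c - 2)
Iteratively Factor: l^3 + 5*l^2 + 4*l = (l)*(l^2 + 5*l + 4) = l*(l + 4)*(l + 1)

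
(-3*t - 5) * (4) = -12*t - 20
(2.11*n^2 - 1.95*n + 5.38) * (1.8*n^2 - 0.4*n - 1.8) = 3.798*n^4 - 4.354*n^3 + 6.666*n^2 + 1.358*n - 9.684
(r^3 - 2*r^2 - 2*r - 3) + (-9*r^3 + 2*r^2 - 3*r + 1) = -8*r^3 - 5*r - 2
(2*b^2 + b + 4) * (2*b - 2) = 4*b^3 - 2*b^2 + 6*b - 8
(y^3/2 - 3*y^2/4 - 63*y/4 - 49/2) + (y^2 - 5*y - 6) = y^3/2 + y^2/4 - 83*y/4 - 61/2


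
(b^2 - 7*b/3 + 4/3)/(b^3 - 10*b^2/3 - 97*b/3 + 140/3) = (b - 1)/(b^2 - 2*b - 35)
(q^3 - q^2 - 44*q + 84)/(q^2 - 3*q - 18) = (q^2 + 5*q - 14)/(q + 3)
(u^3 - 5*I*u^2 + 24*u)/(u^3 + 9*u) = (u - 8*I)/(u - 3*I)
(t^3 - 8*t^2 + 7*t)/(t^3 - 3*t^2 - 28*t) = (t - 1)/(t + 4)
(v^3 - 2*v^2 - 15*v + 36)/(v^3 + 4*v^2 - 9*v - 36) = (v - 3)/(v + 3)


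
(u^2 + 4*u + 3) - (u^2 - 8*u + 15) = 12*u - 12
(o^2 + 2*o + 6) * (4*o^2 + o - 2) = 4*o^4 + 9*o^3 + 24*o^2 + 2*o - 12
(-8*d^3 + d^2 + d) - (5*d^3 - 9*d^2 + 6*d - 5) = -13*d^3 + 10*d^2 - 5*d + 5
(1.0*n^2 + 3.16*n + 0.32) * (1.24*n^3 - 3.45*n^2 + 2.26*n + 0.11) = 1.24*n^5 + 0.4684*n^4 - 8.2452*n^3 + 6.1476*n^2 + 1.0708*n + 0.0352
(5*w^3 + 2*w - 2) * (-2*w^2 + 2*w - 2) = -10*w^5 + 10*w^4 - 14*w^3 + 8*w^2 - 8*w + 4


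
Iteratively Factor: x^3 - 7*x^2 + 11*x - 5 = (x - 5)*(x^2 - 2*x + 1) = (x - 5)*(x - 1)*(x - 1)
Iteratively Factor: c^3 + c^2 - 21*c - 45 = (c - 5)*(c^2 + 6*c + 9) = (c - 5)*(c + 3)*(c + 3)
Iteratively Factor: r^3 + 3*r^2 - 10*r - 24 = (r + 4)*(r^2 - r - 6) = (r - 3)*(r + 4)*(r + 2)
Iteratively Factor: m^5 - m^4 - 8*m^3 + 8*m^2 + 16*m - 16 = (m - 2)*(m^4 + m^3 - 6*m^2 - 4*m + 8) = (m - 2)*(m + 2)*(m^3 - m^2 - 4*m + 4) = (m - 2)^2*(m + 2)*(m^2 + m - 2) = (m - 2)^2*(m - 1)*(m + 2)*(m + 2)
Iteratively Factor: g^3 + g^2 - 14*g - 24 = (g - 4)*(g^2 + 5*g + 6) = (g - 4)*(g + 3)*(g + 2)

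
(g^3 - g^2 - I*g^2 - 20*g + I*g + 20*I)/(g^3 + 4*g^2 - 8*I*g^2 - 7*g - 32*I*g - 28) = (g - 5)/(g - 7*I)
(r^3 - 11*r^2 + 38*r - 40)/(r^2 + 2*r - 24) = (r^2 - 7*r + 10)/(r + 6)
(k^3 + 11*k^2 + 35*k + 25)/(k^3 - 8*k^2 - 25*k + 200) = (k^2 + 6*k + 5)/(k^2 - 13*k + 40)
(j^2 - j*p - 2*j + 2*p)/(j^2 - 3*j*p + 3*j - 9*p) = (j^2 - j*p - 2*j + 2*p)/(j^2 - 3*j*p + 3*j - 9*p)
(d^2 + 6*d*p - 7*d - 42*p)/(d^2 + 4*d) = (d^2 + 6*d*p - 7*d - 42*p)/(d*(d + 4))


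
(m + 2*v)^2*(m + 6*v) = m^3 + 10*m^2*v + 28*m*v^2 + 24*v^3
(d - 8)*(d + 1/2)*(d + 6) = d^3 - 3*d^2/2 - 49*d - 24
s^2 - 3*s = s*(s - 3)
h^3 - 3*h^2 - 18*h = h*(h - 6)*(h + 3)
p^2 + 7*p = p*(p + 7)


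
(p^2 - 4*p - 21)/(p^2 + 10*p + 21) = (p - 7)/(p + 7)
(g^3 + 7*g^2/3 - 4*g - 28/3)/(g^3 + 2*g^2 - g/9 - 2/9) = 3*(3*g^2 + g - 14)/(9*g^2 - 1)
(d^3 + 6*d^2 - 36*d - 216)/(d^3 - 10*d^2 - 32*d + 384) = (d^2 - 36)/(d^2 - 16*d + 64)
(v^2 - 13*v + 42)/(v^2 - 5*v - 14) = (v - 6)/(v + 2)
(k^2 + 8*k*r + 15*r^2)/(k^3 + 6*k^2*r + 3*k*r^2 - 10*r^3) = (-k - 3*r)/(-k^2 - k*r + 2*r^2)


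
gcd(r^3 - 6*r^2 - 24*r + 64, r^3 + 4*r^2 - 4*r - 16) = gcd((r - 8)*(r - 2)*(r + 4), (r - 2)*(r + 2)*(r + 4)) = r^2 + 2*r - 8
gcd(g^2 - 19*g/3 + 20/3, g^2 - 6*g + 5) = g - 5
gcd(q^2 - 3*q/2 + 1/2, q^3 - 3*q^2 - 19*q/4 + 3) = q - 1/2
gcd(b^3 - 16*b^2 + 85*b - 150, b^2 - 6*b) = b - 6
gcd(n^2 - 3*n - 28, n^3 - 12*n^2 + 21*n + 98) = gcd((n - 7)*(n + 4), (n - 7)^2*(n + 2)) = n - 7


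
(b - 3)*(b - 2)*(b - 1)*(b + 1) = b^4 - 5*b^3 + 5*b^2 + 5*b - 6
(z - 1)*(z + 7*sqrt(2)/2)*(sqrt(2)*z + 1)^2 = 2*z^4 - 2*z^3 + 9*sqrt(2)*z^3 - 9*sqrt(2)*z^2 + 15*z^2 - 15*z + 7*sqrt(2)*z/2 - 7*sqrt(2)/2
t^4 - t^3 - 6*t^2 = t^2*(t - 3)*(t + 2)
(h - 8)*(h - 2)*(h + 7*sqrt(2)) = h^3 - 10*h^2 + 7*sqrt(2)*h^2 - 70*sqrt(2)*h + 16*h + 112*sqrt(2)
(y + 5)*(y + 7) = y^2 + 12*y + 35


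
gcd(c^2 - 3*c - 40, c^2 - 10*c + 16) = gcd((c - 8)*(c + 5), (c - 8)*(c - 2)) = c - 8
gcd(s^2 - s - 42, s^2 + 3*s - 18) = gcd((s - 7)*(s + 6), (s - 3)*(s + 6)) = s + 6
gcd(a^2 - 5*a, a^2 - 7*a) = a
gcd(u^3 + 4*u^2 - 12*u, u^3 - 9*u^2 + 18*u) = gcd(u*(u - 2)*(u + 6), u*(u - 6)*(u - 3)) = u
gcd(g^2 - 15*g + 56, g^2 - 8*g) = g - 8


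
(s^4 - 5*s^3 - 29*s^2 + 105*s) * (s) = s^5 - 5*s^4 - 29*s^3 + 105*s^2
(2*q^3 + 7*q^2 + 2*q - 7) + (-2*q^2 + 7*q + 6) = 2*q^3 + 5*q^2 + 9*q - 1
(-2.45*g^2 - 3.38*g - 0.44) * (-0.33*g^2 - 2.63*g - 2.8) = 0.8085*g^4 + 7.5589*g^3 + 15.8946*g^2 + 10.6212*g + 1.232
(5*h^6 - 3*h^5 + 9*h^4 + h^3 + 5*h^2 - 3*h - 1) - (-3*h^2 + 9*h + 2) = 5*h^6 - 3*h^5 + 9*h^4 + h^3 + 8*h^2 - 12*h - 3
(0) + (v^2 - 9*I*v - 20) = v^2 - 9*I*v - 20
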